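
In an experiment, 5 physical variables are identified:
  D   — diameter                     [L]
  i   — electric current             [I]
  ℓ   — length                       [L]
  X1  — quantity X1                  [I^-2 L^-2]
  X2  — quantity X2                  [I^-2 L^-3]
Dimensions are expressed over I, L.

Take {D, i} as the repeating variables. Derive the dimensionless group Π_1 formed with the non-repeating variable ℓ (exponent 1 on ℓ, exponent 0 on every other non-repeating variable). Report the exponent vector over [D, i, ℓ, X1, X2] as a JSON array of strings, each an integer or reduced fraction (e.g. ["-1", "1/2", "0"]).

Dimensional matrix (I×L by D×i×ℓ×X1×X2):
  I: [ 0  1  0 -2 -2]
  L: [ 1  0  1 -2 -3]
Echelon form has 2 nonzero rows (pivots: D,i)
Pivot set = {D,i}, free = {ℓ,X1,X2}
RREF:
  r0: [   1    0    1   -2   -3]
  r1: [   0    1    0   -2   -2]
Fix exponent of ℓ at 1, X1 at 0, X2 at 0; solve each RREF row for its pivot's exponent:
  r0: exp(D) + (1)·1 = 0 ⇒ exp(D) = -1
  r1: exp(i) + (0)·1 = 0 ⇒ exp(i) = 0
Π_1 = D^-1 · ℓ

["-1", "0", "1", "0", "0"]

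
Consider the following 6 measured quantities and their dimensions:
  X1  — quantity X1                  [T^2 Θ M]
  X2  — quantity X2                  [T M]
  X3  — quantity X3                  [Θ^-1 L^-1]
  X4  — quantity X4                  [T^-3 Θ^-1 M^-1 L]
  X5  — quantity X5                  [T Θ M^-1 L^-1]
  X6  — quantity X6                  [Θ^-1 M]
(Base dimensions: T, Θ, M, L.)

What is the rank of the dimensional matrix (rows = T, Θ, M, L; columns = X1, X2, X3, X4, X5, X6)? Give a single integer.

3

Exponent matrix [T,Θ,M,L] × [X1,X2,X3,X4,X5,X6]:
  T: [ 2  1  0 -3  1  0]
  Θ: [ 1  0 -1 -1  1 -1]
  M: [ 1  1  0 -1 -1  1]
  L: [ 0  0 -1  1 -1  0]
Row reduction gives pivot columns X1,X2,X3; rank = 3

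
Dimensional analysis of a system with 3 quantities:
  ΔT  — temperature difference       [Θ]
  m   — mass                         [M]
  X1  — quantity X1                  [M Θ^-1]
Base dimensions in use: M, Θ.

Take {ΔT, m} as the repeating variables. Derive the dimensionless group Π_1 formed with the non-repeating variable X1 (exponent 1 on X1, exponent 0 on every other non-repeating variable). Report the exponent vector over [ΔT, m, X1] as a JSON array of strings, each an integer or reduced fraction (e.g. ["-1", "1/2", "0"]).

Write exponents as rows M,Θ / cols ΔT,m,X1:
  M: [ 0  1  1]
  Θ: [ 1  0 -1]
Row reduction gives pivot columns ΔT,m; rank = 2
Repeat: ΔT,m; free: X1
RREF:
  r0: [   1    0   -1]
  r1: [   0    1    1]
Fix exponent of X1 at 1; solve each RREF row for its pivot's exponent:
  r0: exp(ΔT) + (-1)·1 = 0 ⇒ exp(ΔT) = 1
  r1: exp(m) + (1)·1 = 0 ⇒ exp(m) = -1
Π_1 = ΔT · m^-1 · X1

["1", "-1", "1"]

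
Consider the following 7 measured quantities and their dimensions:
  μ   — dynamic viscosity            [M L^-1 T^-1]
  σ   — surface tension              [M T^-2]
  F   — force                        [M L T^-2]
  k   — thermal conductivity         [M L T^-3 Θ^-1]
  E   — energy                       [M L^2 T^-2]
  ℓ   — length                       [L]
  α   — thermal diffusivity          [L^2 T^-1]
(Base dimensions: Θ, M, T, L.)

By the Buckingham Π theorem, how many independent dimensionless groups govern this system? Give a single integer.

3

Dimensional matrix (Θ×M×T×L by μ×σ×F×k×E×ℓ×α):
  Θ: [ 0  0  0 -1  0  0  0]
  M: [ 1  1  1  1  1  0  0]
  T: [-1 -2 -2 -3 -2  0 -1]
  L: [-1  0  1  1  2  1  2]
RREF → pivots at {μ,σ,F,k} ⇒ r = 4
n=7, r=4 ⇒ 3 dimensionless groups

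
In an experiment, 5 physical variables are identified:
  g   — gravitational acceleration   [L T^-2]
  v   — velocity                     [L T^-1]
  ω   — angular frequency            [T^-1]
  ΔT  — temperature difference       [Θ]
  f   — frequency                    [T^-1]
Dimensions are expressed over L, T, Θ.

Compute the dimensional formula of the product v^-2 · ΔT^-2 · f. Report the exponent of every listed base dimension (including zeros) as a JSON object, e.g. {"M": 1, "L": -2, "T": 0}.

{"L": -2, "T": 1, "Θ": -2}

Dimensional matrix (L×T×Θ by g×v×ω×ΔT×f):
  L: [ 1  1  0  0  0]
  T: [-2 -1 -1  0 -1]
  Θ: [ 0  0  0  1  0]
  [L]: (-2)·1+(-2)·0+(1)·0 = -2
  [T]: (-2)·-1+(-2)·0+(1)·-1 = 1
  [Θ]: (-2)·0+(-2)·1+(1)·0 = -2
⇒ L^-2 T Θ^-2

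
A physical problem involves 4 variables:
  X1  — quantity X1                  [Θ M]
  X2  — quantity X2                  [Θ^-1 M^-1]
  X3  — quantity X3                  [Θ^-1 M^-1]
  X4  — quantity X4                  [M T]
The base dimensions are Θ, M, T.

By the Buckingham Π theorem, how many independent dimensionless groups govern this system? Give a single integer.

2

Exponent matrix [Θ,M,T] × [X1,X2,X3,X4]:
  Θ: [ 1 -1 -1  0]
  M: [ 1 -1 -1  1]
  T: [ 0  0  0  1]
Echelon form has 2 nonzero rows (pivots: X1,X4)
n=4, r=2 ⇒ 2 dimensionless groups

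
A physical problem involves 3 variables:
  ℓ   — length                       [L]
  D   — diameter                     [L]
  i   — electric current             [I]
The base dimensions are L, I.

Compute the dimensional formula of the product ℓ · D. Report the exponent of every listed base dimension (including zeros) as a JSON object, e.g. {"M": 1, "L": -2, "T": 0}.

Write exponents as rows L,I / cols ℓ,D,i:
  L: [ 1  1  0]
  I: [ 0  0  1]
  [L]: (1)·1+(1)·1 = 2
  [I]: (1)·0+(1)·0 = 0
⇒ L^2

{"L": 2, "I": 0}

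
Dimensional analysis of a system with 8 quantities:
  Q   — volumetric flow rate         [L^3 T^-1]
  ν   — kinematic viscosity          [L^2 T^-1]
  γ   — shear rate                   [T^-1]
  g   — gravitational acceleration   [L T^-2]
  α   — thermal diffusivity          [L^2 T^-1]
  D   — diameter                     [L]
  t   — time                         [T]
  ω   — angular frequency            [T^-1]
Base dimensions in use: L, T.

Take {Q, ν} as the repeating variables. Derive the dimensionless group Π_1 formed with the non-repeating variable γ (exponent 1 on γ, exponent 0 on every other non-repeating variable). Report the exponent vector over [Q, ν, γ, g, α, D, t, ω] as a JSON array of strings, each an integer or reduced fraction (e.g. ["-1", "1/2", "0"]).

Exponent matrix [L,T] × [Q,ν,γ,g,α,D,t,ω]:
  L: [ 3  2  0  1  2  1  0  0]
  T: [-1 -1 -1 -2 -1  0  1 -1]
RREF → pivots at {Q,ν} ⇒ r = 2
Repeat: Q,ν; free: γ,g,α,D,t,ω
RREF:
  r0: [   1    0   -2   -3    0    1    2   -2]
  r1: [   0    1    3    5    1   -1   -3    3]
Fix exponent of γ at 1, g at 0, α at 0, D at 0, t at 0, ω at 0; solve each RREF row for its pivot's exponent:
  r0: exp(Q) + (-2)·1 = 0 ⇒ exp(Q) = 2
  r1: exp(ν) + (3)·1 = 0 ⇒ exp(ν) = -3
Π_1 = Q^2 · ν^-3 · γ

["2", "-3", "1", "0", "0", "0", "0", "0"]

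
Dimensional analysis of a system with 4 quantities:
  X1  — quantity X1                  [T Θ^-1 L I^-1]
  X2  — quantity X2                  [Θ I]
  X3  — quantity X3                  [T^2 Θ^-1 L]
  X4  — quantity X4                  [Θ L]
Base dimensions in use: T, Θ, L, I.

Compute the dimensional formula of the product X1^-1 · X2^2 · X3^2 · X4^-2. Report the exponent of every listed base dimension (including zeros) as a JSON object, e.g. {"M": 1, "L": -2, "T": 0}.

{"T": 3, "Θ": -1, "L": -1, "I": 3}

Write exponents as rows T,Θ,L,I / cols X1,X2,X3,X4:
  T: [ 1  0  2  0]
  Θ: [-1  1 -1  1]
  L: [ 1  0  1  1]
  I: [-1  1  0  0]
  [T]: (-1)·1+(2)·0+(2)·2+(-2)·0 = 3
  [Θ]: (-1)·-1+(2)·1+(2)·-1+(-2)·1 = -1
  [L]: (-1)·1+(2)·0+(2)·1+(-2)·1 = -1
  [I]: (-1)·-1+(2)·1+(2)·0+(-2)·0 = 3
⇒ T^3 Θ^-1 L^-1 I^3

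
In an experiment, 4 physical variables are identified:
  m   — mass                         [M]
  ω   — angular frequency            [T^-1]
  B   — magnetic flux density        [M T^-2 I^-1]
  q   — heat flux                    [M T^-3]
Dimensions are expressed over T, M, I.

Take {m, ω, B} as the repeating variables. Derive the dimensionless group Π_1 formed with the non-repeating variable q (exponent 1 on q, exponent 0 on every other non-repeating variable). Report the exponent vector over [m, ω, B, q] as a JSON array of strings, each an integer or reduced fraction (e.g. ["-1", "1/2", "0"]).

["-1", "-3", "0", "1"]

Dimensional matrix (T×M×I by m×ω×B×q):
  T: [ 0 -1 -2 -3]
  M: [ 1  0  1  1]
  I: [ 0  0 -1  0]
RREF → pivots at {m,ω,B} ⇒ r = 3
Pivot set = {m,ω,B}, free = {q}
RREF:
  r0: [   1    0    0    1]
  r1: [   0    1    0    3]
  r2: [   0    0    1    0]
Fix exponent of q at 1; solve each RREF row for its pivot's exponent:
  r0: exp(m) + (1)·1 = 0 ⇒ exp(m) = -1
  r1: exp(ω) + (3)·1 = 0 ⇒ exp(ω) = -3
  r2: exp(B) + (0)·1 = 0 ⇒ exp(B) = 0
Π_1 = m^-1 · ω^-3 · q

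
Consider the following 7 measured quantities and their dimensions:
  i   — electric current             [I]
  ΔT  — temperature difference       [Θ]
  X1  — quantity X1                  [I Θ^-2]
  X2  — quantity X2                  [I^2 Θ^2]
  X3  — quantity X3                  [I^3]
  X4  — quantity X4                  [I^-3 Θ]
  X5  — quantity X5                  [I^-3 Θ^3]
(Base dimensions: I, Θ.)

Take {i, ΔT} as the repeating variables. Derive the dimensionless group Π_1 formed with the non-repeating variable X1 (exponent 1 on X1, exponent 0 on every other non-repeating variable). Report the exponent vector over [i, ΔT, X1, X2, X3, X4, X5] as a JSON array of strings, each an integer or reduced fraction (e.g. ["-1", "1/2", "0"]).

Write exponents as rows I,Θ / cols i,ΔT,X1,X2,X3,X4,X5:
  I: [ 1  0  1  2  3 -3 -3]
  Θ: [ 0  1 -2  2  0  1  3]
RREF → pivots at {i,ΔT} ⇒ r = 2
Repeat: i,ΔT; free: X1,X2,X3,X4,X5
RREF:
  r0: [   1    0    1    2    3   -3   -3]
  r1: [   0    1   -2    2    0    1    3]
Fix exponent of X1 at 1, X2 at 0, X3 at 0, X4 at 0, X5 at 0; solve each RREF row for its pivot's exponent:
  r0: exp(i) + (1)·1 = 0 ⇒ exp(i) = -1
  r1: exp(ΔT) + (-2)·1 = 0 ⇒ exp(ΔT) = 2
Π_1 = i^-1 · ΔT^2 · X1

["-1", "2", "1", "0", "0", "0", "0"]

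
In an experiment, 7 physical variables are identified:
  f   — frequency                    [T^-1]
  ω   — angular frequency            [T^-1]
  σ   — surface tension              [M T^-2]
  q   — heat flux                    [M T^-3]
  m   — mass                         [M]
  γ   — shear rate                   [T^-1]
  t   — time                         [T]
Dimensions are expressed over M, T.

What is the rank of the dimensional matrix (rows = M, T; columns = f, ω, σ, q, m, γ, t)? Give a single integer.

Dimensional matrix (M×T by f×ω×σ×q×m×γ×t):
  M: [ 0  0  1  1  1  0  0]
  T: [-1 -1 -2 -3  0 -1  1]
Row reduction gives pivot columns f,σ; rank = 2

2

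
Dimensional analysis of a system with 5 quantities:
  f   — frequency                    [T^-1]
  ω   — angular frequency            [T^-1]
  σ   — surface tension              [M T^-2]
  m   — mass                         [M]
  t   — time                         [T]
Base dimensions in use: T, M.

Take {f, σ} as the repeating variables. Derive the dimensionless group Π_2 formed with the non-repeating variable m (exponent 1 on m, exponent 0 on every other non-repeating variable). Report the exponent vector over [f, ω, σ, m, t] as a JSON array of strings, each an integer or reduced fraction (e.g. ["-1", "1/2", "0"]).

["2", "0", "-1", "1", "0"]

Write exponents as rows T,M / cols f,ω,σ,m,t:
  T: [-1 -1 -2  0  1]
  M: [ 0  0  1  1  0]
Row reduction gives pivot columns f,σ; rank = 2
Pivot set = {f,σ}, free = {ω,m,t}
RREF:
  r0: [   1    1    0   -2   -1]
  r1: [   0    0    1    1    0]
Fix exponent of m at 1, ω at 0, t at 0; solve each RREF row for its pivot's exponent:
  r0: exp(f) + (-2)·1 = 0 ⇒ exp(f) = 2
  r1: exp(σ) + (1)·1 = 0 ⇒ exp(σ) = -1
Π_2 = f^2 · σ^-1 · m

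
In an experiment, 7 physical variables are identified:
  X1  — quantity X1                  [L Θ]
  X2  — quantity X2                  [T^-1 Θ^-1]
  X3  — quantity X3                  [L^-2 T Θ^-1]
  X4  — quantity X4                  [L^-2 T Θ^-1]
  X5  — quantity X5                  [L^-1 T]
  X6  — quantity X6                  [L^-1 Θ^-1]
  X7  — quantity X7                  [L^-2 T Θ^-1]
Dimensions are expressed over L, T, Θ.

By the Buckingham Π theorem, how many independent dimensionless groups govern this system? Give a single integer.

5

Dimensional matrix (L×T×Θ by X1×X2×X3×X4×X5×X6×X7):
  L: [ 1  0 -2 -2 -1 -1 -2]
  T: [ 0 -1  1  1  1  0  1]
  Θ: [ 1 -1 -1 -1  0 -1 -1]
Row reduction gives pivot columns X1,X2; rank = 2
Π count = n − r = 7 − 2 = 5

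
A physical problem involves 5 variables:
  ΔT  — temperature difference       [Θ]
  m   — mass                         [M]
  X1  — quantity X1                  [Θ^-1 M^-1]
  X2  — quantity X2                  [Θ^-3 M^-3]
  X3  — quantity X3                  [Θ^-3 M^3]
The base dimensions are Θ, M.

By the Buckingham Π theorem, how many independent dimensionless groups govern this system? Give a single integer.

3

Exponent matrix [Θ,M] × [ΔT,m,X1,X2,X3]:
  Θ: [ 1  0 -1 -3 -3]
  M: [ 0  1 -1 -3  3]
RREF → pivots at {ΔT,m} ⇒ r = 2
n=5, r=2 ⇒ 3 dimensionless groups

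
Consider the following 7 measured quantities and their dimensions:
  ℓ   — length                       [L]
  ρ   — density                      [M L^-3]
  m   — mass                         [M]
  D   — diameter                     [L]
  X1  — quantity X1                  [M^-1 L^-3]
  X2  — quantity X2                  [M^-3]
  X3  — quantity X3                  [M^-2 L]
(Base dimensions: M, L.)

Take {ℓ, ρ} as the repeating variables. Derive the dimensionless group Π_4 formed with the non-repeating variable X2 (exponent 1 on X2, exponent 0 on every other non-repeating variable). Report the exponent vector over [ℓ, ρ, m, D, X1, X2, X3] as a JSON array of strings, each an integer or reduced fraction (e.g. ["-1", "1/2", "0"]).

Exponent matrix [M,L] × [ℓ,ρ,m,D,X1,X2,X3]:
  M: [ 0  1  1  0 -1 -3 -2]
  L: [ 1 -3  0  1 -3  0  1]
Row reduction gives pivot columns ℓ,ρ; rank = 2
Repeat: ℓ,ρ; free: m,D,X1,X2,X3
RREF:
  r0: [   1    0    3    1   -6   -9   -5]
  r1: [   0    1    1    0   -1   -3   -2]
Fix exponent of X2 at 1, m at 0, D at 0, X1 at 0, X3 at 0; solve each RREF row for its pivot's exponent:
  r0: exp(ℓ) + (-9)·1 = 0 ⇒ exp(ℓ) = 9
  r1: exp(ρ) + (-3)·1 = 0 ⇒ exp(ρ) = 3
Π_4 = ℓ^9 · ρ^3 · X2

["9", "3", "0", "0", "0", "1", "0"]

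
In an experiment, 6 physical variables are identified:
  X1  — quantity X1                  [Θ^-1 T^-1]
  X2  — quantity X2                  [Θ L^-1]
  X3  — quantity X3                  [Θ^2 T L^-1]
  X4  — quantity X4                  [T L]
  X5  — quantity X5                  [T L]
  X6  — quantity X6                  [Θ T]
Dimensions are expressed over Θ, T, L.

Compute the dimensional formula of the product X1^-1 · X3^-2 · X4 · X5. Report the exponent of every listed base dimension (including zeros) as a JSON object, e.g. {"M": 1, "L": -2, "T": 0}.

Dimensional matrix (Θ×T×L by X1×X2×X3×X4×X5×X6):
  Θ: [-1  1  2  0  0  1]
  T: [-1  0  1  1  1  1]
  L: [ 0 -1 -1  1  1  0]
  [Θ]: (-1)·-1+(-2)·2+(1)·0+(1)·0 = -3
  [T]: (-1)·-1+(-2)·1+(1)·1+(1)·1 = 1
  [L]: (-1)·0+(-2)·-1+(1)·1+(1)·1 = 4
⇒ Θ^-3 T L^4

{"Θ": -3, "T": 1, "L": 4}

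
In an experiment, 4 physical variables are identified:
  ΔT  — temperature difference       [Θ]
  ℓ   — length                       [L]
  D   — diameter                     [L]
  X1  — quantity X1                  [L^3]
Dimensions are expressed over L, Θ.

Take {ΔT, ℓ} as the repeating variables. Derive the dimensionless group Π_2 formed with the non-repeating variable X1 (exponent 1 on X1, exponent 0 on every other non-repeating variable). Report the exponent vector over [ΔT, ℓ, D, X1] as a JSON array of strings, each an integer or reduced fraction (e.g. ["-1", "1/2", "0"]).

Dimensional matrix (L×Θ by ΔT×ℓ×D×X1):
  L: [ 0  1  1  3]
  Θ: [ 1  0  0  0]
Echelon form has 2 nonzero rows (pivots: ΔT,ℓ)
Pivot set = {ΔT,ℓ}, free = {D,X1}
RREF:
  r0: [   1    0    0    0]
  r1: [   0    1    1    3]
Fix exponent of X1 at 1, D at 0; solve each RREF row for its pivot's exponent:
  r0: exp(ΔT) + (0)·1 = 0 ⇒ exp(ΔT) = 0
  r1: exp(ℓ) + (3)·1 = 0 ⇒ exp(ℓ) = -3
Π_2 = ℓ^-3 · X1

["0", "-3", "0", "1"]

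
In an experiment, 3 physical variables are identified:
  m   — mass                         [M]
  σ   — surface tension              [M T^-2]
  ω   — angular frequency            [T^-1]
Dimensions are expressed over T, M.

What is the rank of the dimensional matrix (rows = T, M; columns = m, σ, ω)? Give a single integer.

Dimensional matrix (T×M by m×σ×ω):
  T: [ 0 -2 -1]
  M: [ 1  1  0]
RREF → pivots at {m,σ} ⇒ r = 2

2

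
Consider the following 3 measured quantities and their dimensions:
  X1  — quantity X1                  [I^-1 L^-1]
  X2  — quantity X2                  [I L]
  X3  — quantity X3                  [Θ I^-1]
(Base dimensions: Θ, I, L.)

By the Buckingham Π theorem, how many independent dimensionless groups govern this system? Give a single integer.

1

Exponent matrix [Θ,I,L] × [X1,X2,X3]:
  Θ: [ 0  0  1]
  I: [-1  1 -1]
  L: [-1  1  0]
Echelon form has 2 nonzero rows (pivots: X1,X3)
3 vars − rank 2 = 1 Π group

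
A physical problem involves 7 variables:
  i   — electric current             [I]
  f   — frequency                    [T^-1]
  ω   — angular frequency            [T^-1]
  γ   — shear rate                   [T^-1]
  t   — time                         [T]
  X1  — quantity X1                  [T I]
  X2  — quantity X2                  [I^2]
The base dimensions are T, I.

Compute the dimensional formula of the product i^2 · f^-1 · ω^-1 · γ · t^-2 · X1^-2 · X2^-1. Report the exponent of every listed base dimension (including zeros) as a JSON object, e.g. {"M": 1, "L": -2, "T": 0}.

{"T": -3, "I": -2}

Write exponents as rows T,I / cols i,f,ω,γ,t,X1,X2:
  T: [ 0 -1 -1 -1  1  1  0]
  I: [ 1  0  0  0  0  1  2]
  [T]: (2)·0+(-1)·-1+(-1)·-1+(1)·-1+(-2)·1+(-2)·1+(-1)·0 = -3
  [I]: (2)·1+(-1)·0+(-1)·0+(1)·0+(-2)·0+(-2)·1+(-1)·2 = -2
⇒ T^-3 I^-2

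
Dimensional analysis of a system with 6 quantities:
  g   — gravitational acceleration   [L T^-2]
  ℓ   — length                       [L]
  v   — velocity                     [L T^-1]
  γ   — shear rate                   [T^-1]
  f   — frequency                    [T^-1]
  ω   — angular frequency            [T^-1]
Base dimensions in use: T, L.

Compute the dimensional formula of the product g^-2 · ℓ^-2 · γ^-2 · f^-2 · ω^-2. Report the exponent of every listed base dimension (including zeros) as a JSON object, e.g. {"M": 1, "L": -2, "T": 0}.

Exponent matrix [T,L] × [g,ℓ,v,γ,f,ω]:
  T: [-2  0 -1 -1 -1 -1]
  L: [ 1  1  1  0  0  0]
  [T]: (-2)·-2+(-2)·0+(-2)·-1+(-2)·-1+(-2)·-1 = 10
  [L]: (-2)·1+(-2)·1+(-2)·0+(-2)·0+(-2)·0 = -4
⇒ T^10 L^-4

{"T": 10, "L": -4}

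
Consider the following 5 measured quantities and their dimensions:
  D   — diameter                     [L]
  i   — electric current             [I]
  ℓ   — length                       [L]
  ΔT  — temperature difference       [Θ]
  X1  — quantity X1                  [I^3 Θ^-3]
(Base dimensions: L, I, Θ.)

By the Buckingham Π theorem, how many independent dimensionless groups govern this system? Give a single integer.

Dimensional matrix (L×I×Θ by D×i×ℓ×ΔT×X1):
  L: [ 1  0  1  0  0]
  I: [ 0  1  0  0  3]
  Θ: [ 0  0  0  1 -3]
RREF → pivots at {D,i,ΔT} ⇒ r = 3
n=5, r=3 ⇒ 2 dimensionless groups

2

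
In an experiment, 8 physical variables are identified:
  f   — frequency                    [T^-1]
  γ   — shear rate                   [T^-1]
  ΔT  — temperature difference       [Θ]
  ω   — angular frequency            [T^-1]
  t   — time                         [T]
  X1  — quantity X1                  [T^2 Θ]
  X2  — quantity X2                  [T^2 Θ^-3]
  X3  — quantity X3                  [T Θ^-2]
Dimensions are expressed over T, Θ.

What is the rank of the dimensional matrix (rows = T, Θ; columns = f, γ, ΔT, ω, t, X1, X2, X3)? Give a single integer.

2

Dimensional matrix (T×Θ by f×γ×ΔT×ω×t×X1×X2×X3):
  T: [-1 -1  0 -1  1  2  2  1]
  Θ: [ 0  0  1  0  0  1 -3 -2]
RREF → pivots at {f,ΔT} ⇒ r = 2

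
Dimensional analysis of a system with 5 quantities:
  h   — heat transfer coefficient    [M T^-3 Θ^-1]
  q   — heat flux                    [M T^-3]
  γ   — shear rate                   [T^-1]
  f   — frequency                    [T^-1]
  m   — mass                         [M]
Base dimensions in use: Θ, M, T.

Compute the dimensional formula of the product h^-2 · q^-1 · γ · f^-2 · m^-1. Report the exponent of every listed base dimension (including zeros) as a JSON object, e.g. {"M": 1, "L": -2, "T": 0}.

Write exponents as rows Θ,M,T / cols h,q,γ,f,m:
  Θ: [-1  0  0  0  0]
  M: [ 1  1  0  0  1]
  T: [-3 -3 -1 -1  0]
  [Θ]: (-2)·-1+(-1)·0+(1)·0+(-2)·0+(-1)·0 = 2
  [M]: (-2)·1+(-1)·1+(1)·0+(-2)·0+(-1)·1 = -4
  [T]: (-2)·-3+(-1)·-3+(1)·-1+(-2)·-1+(-1)·0 = 10
⇒ Θ^2 M^-4 T^10

{"Θ": 2, "M": -4, "T": 10}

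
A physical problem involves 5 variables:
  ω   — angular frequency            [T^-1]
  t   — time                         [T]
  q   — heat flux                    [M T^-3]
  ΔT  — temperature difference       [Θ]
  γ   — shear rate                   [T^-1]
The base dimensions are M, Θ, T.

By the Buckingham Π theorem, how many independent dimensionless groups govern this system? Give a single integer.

2

Dimensional matrix (M×Θ×T by ω×t×q×ΔT×γ):
  M: [ 0  0  1  0  0]
  Θ: [ 0  0  0  1  0]
  T: [-1  1 -3  0 -1]
RREF → pivots at {ω,q,ΔT} ⇒ r = 3
5 vars − rank 3 = 2 Π groups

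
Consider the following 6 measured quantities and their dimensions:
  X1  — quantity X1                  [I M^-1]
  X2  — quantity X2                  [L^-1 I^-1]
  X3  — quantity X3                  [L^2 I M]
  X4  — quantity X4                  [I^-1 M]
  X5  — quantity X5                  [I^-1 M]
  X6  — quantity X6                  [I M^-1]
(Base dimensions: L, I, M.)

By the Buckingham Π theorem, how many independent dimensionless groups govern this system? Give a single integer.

Write exponents as rows L,I,M / cols X1,X2,X3,X4,X5,X6:
  L: [ 0 -1  2  0  0  0]
  I: [ 1 -1  1 -1 -1  1]
  M: [-1  0  1  1  1 -1]
Row reduction gives pivot columns X1,X2; rank = 2
6 vars − rank 2 = 4 Π groups

4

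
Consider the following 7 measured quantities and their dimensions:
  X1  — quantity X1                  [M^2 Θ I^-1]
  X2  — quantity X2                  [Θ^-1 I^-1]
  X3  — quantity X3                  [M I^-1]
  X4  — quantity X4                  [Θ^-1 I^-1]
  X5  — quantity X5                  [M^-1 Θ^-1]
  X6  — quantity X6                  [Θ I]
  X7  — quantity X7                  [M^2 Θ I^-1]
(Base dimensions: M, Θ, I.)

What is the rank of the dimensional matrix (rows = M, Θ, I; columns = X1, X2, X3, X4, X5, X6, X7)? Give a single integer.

2

Exponent matrix [M,Θ,I] × [X1,X2,X3,X4,X5,X6,X7]:
  M: [ 2  0  1  0 -1  0  2]
  Θ: [ 1 -1  0 -1 -1  1  1]
  I: [-1 -1 -1 -1  0  1 -1]
Row reduction gives pivot columns X1,X2; rank = 2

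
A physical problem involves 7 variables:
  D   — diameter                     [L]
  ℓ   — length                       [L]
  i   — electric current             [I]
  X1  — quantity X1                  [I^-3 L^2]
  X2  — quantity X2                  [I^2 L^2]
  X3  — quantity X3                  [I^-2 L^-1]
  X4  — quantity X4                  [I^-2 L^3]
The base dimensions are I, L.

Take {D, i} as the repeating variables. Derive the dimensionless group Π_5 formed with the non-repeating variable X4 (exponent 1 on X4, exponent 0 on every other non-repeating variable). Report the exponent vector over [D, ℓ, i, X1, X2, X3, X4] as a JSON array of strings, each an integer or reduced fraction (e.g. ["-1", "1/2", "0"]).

["-3", "0", "2", "0", "0", "0", "1"]

Exponent matrix [I,L] × [D,ℓ,i,X1,X2,X3,X4]:
  I: [ 0  0  1 -3  2 -2 -2]
  L: [ 1  1  0  2  2 -1  3]
Echelon form has 2 nonzero rows (pivots: D,i)
Repeat: D,i; free: ℓ,X1,X2,X3,X4
RREF:
  r0: [   1    1    0    2    2   -1    3]
  r1: [   0    0    1   -3    2   -2   -2]
Fix exponent of X4 at 1, ℓ at 0, X1 at 0, X2 at 0, X3 at 0; solve each RREF row for its pivot's exponent:
  r0: exp(D) + (3)·1 = 0 ⇒ exp(D) = -3
  r1: exp(i) + (-2)·1 = 0 ⇒ exp(i) = 2
Π_5 = D^-3 · i^2 · X4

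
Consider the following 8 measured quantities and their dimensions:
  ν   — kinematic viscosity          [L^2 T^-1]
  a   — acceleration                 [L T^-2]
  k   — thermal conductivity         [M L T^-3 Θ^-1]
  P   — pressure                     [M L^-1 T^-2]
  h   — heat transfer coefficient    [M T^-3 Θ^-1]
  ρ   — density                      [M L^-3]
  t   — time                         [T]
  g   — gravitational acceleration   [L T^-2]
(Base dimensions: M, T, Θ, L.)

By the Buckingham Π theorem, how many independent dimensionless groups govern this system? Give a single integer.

4

Exponent matrix [M,T,Θ,L] × [ν,a,k,P,h,ρ,t,g]:
  M: [ 0  0  1  1  1  1  0  0]
  T: [-1 -2 -3 -2 -3  0  1 -2]
  Θ: [ 0  0 -1  0 -1  0  0  0]
  L: [ 2  1  1 -1  0 -3  0  1]
RREF → pivots at {ν,a,k,P} ⇒ r = 4
8 vars − rank 4 = 4 Π groups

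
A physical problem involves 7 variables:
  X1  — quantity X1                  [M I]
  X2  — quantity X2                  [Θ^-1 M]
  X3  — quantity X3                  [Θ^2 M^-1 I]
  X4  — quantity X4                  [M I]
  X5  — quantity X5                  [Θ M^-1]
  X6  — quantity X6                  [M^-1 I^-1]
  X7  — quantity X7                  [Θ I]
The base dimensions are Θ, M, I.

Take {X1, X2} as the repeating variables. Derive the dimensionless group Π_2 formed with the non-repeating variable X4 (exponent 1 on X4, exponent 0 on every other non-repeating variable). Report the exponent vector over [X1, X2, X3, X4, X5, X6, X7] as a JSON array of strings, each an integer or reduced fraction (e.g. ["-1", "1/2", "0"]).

["-1", "0", "0", "1", "0", "0", "0"]

Exponent matrix [Θ,M,I] × [X1,X2,X3,X4,X5,X6,X7]:
  Θ: [ 0 -1  2  0  1  0  1]
  M: [ 1  1 -1  1 -1 -1  0]
  I: [ 1  0  1  1  0 -1  1]
RREF → pivots at {X1,X2} ⇒ r = 2
Repeat: X1,X2; free: X3,X4,X5,X6,X7
RREF:
  r0: [   1    0    1    1    0   -1    1]
  r1: [   0    1   -2    0   -1    0   -1]
  r2: [   0    0    0    0    0    0    0]
Fix exponent of X4 at 1, X3 at 0, X5 at 0, X6 at 0, X7 at 0; solve each RREF row for its pivot's exponent:
  r0: exp(X1) + (1)·1 = 0 ⇒ exp(X1) = -1
  r1: exp(X2) + (0)·1 = 0 ⇒ exp(X2) = 0
Π_2 = X1^-1 · X4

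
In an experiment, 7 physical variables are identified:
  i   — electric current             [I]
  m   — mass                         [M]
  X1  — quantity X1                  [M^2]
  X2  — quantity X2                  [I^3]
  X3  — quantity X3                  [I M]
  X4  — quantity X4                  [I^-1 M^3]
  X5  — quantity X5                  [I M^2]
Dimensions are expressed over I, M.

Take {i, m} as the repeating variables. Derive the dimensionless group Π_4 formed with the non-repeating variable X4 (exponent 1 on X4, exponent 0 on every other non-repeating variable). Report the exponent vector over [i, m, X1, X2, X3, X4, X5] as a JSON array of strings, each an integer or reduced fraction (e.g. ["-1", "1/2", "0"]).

Dimensional matrix (I×M by i×m×X1×X2×X3×X4×X5):
  I: [ 1  0  0  3  1 -1  1]
  M: [ 0  1  2  0  1  3  2]
Row reduction gives pivot columns i,m; rank = 2
Repeat: i,m; free: X1,X2,X3,X4,X5
RREF:
  r0: [   1    0    0    3    1   -1    1]
  r1: [   0    1    2    0    1    3    2]
Fix exponent of X4 at 1, X1 at 0, X2 at 0, X3 at 0, X5 at 0; solve each RREF row for its pivot's exponent:
  r0: exp(i) + (-1)·1 = 0 ⇒ exp(i) = 1
  r1: exp(m) + (3)·1 = 0 ⇒ exp(m) = -3
Π_4 = i · m^-3 · X4

["1", "-3", "0", "0", "0", "1", "0"]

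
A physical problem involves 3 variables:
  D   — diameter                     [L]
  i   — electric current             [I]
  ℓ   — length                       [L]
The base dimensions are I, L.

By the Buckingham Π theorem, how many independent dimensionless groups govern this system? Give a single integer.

Dimensional matrix (I×L by D×i×ℓ):
  I: [ 0  1  0]
  L: [ 1  0  1]
Row reduction gives pivot columns D,i; rank = 2
n=3, r=2 ⇒ 1 dimensionless group

1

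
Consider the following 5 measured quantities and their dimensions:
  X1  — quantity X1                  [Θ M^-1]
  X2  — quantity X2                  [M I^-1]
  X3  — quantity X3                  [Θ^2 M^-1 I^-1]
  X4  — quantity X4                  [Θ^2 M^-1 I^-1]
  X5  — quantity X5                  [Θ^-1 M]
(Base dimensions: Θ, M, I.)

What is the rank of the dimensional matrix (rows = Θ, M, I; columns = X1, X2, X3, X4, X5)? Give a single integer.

Exponent matrix [Θ,M,I] × [X1,X2,X3,X4,X5]:
  Θ: [ 1  0  2  2 -1]
  M: [-1  1 -1 -1  1]
  I: [ 0 -1 -1 -1  0]
Row reduction gives pivot columns X1,X2; rank = 2

2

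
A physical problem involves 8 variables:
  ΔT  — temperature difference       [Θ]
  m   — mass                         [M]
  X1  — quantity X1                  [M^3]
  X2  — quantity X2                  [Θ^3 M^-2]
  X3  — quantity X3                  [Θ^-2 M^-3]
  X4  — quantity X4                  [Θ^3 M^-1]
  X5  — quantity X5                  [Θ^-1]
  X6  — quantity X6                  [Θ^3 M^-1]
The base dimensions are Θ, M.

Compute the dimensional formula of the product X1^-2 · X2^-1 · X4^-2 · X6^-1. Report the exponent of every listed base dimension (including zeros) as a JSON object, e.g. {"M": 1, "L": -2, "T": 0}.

Dimensional matrix (Θ×M by ΔT×m×X1×X2×X3×X4×X5×X6):
  Θ: [ 1  0  0  3 -2  3 -1  3]
  M: [ 0  1  3 -2 -3 -1  0 -1]
  [Θ]: (-2)·0+(-1)·3+(-2)·3+(-1)·3 = -12
  [M]: (-2)·3+(-1)·-2+(-2)·-1+(-1)·-1 = -1
⇒ Θ^-12 M^-1

{"Θ": -12, "M": -1}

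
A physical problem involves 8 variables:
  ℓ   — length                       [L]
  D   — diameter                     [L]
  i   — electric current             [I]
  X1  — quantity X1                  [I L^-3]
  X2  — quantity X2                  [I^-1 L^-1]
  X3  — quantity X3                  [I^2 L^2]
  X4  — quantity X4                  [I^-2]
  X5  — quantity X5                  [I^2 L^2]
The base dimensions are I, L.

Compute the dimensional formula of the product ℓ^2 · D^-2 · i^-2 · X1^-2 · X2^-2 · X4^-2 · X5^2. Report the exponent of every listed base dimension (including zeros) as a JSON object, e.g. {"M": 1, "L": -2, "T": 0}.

Dimensional matrix (I×L by ℓ×D×i×X1×X2×X3×X4×X5):
  I: [ 0  0  1  1 -1  2 -2  2]
  L: [ 1  1  0 -3 -1  2  0  2]
  [I]: (2)·0+(-2)·0+(-2)·1+(-2)·1+(-2)·-1+(-2)·-2+(2)·2 = 6
  [L]: (2)·1+(-2)·1+(-2)·0+(-2)·-3+(-2)·-1+(-2)·0+(2)·2 = 12
⇒ I^6 L^12

{"I": 6, "L": 12}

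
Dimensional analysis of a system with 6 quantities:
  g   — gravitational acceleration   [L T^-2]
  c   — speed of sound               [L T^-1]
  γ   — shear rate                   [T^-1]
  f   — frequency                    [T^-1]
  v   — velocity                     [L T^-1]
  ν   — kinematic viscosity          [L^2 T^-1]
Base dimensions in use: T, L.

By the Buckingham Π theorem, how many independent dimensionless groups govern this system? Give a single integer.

Dimensional matrix (T×L by g×c×γ×f×v×ν):
  T: [-2 -1 -1 -1 -1 -1]
  L: [ 1  1  0  0  1  2]
Echelon form has 2 nonzero rows (pivots: g,c)
Π count = n − r = 6 − 2 = 4

4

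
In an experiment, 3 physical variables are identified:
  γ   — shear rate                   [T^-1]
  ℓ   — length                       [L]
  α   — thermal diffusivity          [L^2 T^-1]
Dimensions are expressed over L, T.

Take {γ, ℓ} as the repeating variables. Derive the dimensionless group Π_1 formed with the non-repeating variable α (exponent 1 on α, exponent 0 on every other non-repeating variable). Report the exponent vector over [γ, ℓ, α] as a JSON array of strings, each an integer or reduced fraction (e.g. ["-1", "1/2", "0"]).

["-1", "-2", "1"]

Write exponents as rows L,T / cols γ,ℓ,α:
  L: [ 0  1  2]
  T: [-1  0 -1]
Row reduction gives pivot columns γ,ℓ; rank = 2
Pivot set = {γ,ℓ}, free = {α}
RREF:
  r0: [   1    0    1]
  r1: [   0    1    2]
Fix exponent of α at 1; solve each RREF row for its pivot's exponent:
  r0: exp(γ) + (1)·1 = 0 ⇒ exp(γ) = -1
  r1: exp(ℓ) + (2)·1 = 0 ⇒ exp(ℓ) = -2
Π_1 = γ^-1 · ℓ^-2 · α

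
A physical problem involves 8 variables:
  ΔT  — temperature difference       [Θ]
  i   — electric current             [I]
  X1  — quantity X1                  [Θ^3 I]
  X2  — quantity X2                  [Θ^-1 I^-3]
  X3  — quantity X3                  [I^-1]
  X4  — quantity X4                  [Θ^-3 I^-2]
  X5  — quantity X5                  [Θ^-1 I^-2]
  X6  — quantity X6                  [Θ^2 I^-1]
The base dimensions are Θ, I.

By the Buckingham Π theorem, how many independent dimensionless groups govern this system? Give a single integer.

Dimensional matrix (Θ×I by ΔT×i×X1×X2×X3×X4×X5×X6):
  Θ: [ 1  0  3 -1  0 -3 -1  2]
  I: [ 0  1  1 -3 -1 -2 -2 -1]
RREF → pivots at {ΔT,i} ⇒ r = 2
Π count = n − r = 8 − 2 = 6

6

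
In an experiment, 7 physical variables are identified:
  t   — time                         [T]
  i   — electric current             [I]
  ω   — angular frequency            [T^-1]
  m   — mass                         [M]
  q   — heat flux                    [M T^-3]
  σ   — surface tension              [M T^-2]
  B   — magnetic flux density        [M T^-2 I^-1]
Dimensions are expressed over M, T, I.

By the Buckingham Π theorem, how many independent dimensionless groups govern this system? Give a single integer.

4

Dimensional matrix (M×T×I by t×i×ω×m×q×σ×B):
  M: [ 0  0  0  1  1  1  1]
  T: [ 1  0 -1  0 -3 -2 -2]
  I: [ 0  1  0  0  0  0 -1]
Echelon form has 3 nonzero rows (pivots: t,i,m)
Π count = n − r = 7 − 3 = 4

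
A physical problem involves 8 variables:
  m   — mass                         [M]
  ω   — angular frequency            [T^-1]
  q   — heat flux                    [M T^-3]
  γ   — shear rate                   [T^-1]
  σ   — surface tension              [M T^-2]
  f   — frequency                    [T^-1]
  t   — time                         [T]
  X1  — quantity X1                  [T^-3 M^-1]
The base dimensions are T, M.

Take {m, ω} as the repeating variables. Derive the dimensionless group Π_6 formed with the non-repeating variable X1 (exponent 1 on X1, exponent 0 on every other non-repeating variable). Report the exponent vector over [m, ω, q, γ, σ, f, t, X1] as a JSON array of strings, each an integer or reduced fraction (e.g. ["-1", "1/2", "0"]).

["1", "-3", "0", "0", "0", "0", "0", "1"]

Exponent matrix [T,M] × [m,ω,q,γ,σ,f,t,X1]:
  T: [ 0 -1 -3 -1 -2 -1  1 -3]
  M: [ 1  0  1  0  1  0  0 -1]
RREF → pivots at {m,ω} ⇒ r = 2
Pivot set = {m,ω}, free = {q,γ,σ,f,t,X1}
RREF:
  r0: [   1    0    1    0    1    0    0   -1]
  r1: [   0    1    3    1    2    1   -1    3]
Fix exponent of X1 at 1, q at 0, γ at 0, σ at 0, f at 0, t at 0; solve each RREF row for its pivot's exponent:
  r0: exp(m) + (-1)·1 = 0 ⇒ exp(m) = 1
  r1: exp(ω) + (3)·1 = 0 ⇒ exp(ω) = -3
Π_6 = m · ω^-3 · X1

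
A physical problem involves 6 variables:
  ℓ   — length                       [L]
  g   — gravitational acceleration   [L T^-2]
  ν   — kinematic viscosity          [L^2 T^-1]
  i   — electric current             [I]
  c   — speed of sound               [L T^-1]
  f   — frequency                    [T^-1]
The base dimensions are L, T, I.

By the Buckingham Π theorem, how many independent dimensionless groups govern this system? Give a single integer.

Dimensional matrix (L×T×I by ℓ×g×ν×i×c×f):
  L: [ 1  1  2  0  1  0]
  T: [ 0 -2 -1  0 -1 -1]
  I: [ 0  0  0  1  0  0]
RREF → pivots at {ℓ,g,i} ⇒ r = 3
n=6, r=3 ⇒ 3 dimensionless groups

3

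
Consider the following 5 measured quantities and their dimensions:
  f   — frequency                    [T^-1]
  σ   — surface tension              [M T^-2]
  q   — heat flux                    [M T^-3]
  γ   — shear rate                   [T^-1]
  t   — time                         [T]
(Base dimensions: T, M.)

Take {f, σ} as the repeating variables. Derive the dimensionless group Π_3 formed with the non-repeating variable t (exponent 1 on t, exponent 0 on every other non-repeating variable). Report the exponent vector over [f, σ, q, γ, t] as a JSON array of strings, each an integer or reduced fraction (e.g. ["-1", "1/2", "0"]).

Write exponents as rows T,M / cols f,σ,q,γ,t:
  T: [-1 -2 -3 -1  1]
  M: [ 0  1  1  0  0]
Echelon form has 2 nonzero rows (pivots: f,σ)
Pivot set = {f,σ}, free = {q,γ,t}
RREF:
  r0: [   1    0    1    1   -1]
  r1: [   0    1    1    0    0]
Fix exponent of t at 1, q at 0, γ at 0; solve each RREF row for its pivot's exponent:
  r0: exp(f) + (-1)·1 = 0 ⇒ exp(f) = 1
  r1: exp(σ) + (0)·1 = 0 ⇒ exp(σ) = 0
Π_3 = f · t

["1", "0", "0", "0", "1"]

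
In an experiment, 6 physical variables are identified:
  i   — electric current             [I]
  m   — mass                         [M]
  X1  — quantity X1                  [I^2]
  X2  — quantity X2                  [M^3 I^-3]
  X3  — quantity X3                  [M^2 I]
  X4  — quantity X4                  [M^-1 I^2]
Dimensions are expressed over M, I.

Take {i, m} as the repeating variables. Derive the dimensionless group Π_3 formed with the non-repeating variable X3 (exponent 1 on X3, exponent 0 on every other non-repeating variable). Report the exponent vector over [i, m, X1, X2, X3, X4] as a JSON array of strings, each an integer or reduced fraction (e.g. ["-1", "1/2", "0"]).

["-1", "-2", "0", "0", "1", "0"]

Exponent matrix [M,I] × [i,m,X1,X2,X3,X4]:
  M: [ 0  1  0  3  2 -1]
  I: [ 1  0  2 -3  1  2]
RREF → pivots at {i,m} ⇒ r = 2
Repeat: i,m; free: X1,X2,X3,X4
RREF:
  r0: [   1    0    2   -3    1    2]
  r1: [   0    1    0    3    2   -1]
Fix exponent of X3 at 1, X1 at 0, X2 at 0, X4 at 0; solve each RREF row for its pivot's exponent:
  r0: exp(i) + (1)·1 = 0 ⇒ exp(i) = -1
  r1: exp(m) + (2)·1 = 0 ⇒ exp(m) = -2
Π_3 = i^-1 · m^-2 · X3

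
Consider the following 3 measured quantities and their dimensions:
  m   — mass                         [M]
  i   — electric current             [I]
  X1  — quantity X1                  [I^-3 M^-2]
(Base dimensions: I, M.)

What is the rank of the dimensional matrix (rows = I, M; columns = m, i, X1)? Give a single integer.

Dimensional matrix (I×M by m×i×X1):
  I: [ 0  1 -3]
  M: [ 1  0 -2]
RREF → pivots at {m,i} ⇒ r = 2

2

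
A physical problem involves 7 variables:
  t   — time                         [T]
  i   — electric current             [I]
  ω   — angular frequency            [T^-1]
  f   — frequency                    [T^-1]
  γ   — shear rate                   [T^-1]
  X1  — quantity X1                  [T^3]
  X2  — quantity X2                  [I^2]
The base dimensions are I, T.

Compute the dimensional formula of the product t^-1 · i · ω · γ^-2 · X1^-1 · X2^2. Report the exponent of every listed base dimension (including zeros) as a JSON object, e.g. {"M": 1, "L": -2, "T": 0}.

{"I": 5, "T": -3}

Dimensional matrix (I×T by t×i×ω×f×γ×X1×X2):
  I: [ 0  1  0  0  0  0  2]
  T: [ 1  0 -1 -1 -1  3  0]
  [I]: (-1)·0+(1)·1+(1)·0+(-2)·0+(-1)·0+(2)·2 = 5
  [T]: (-1)·1+(1)·0+(1)·-1+(-2)·-1+(-1)·3+(2)·0 = -3
⇒ I^5 T^-3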